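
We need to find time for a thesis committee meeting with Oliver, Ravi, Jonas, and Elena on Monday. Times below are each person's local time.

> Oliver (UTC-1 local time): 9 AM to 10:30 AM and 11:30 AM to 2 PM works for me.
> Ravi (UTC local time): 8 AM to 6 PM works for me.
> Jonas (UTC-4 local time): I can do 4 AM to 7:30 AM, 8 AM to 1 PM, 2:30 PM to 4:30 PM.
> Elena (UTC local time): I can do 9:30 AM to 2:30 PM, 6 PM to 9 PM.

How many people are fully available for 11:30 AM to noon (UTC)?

Oliver in UTC: 10:00-11:30, 12:30-15:00 (add 1h to convert from UTC-1).
Ravi in UTC: 08:00-18:00.
Jonas in UTC: 08:00-11:30, 12:00-17:00, 18:30-20:30 (add 4h to convert from UTC-4).
Elena in UTC: 09:30-14:30, 18:00-21:00.
Ravi and Elena can make the full 11:30-12:00 slot — that's 2.

2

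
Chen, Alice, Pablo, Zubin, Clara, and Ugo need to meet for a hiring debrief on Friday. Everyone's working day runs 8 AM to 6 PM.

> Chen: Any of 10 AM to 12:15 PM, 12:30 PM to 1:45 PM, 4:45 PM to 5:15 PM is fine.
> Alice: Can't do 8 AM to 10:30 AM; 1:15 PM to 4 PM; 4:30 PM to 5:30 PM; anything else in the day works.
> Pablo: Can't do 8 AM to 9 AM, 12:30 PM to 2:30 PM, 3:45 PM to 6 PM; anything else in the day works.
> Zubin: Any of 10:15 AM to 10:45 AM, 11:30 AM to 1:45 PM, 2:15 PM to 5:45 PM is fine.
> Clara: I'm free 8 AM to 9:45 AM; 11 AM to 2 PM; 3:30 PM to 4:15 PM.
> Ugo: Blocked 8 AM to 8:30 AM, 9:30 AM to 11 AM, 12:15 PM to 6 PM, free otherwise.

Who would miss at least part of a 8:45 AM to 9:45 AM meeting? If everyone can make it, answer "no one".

Alice, Chen, Pablo, Ugo, Zubin

Chen free: 10:00-12:15, 12:30-13:45, 16:45-17:15.
Alice free: 10:30-13:15, 16:00-16:30, 17:30-18:00 (invert busy blocks within the working day).
Pablo free: 09:00-12:30, 14:30-15:45 (invert busy blocks within the working day).
Zubin free: 10:15-10:45, 11:30-13:45, 14:15-17:45.
Clara free: 08:00-09:45, 11:00-14:00, 15:30-16:15.
Ugo free: 08:30-09:30, 11:00-12:15 (invert busy blocks within the working day).
Chen: not fully free for 08:45-09:45. Alice: not fully free for 08:45-09:45. Pablo: not fully free for 08:45-09:45. Zubin: not fully free for 08:45-09:45. Clara: free for 08:45-09:45. Ugo: not fully free for 08:45-09:45.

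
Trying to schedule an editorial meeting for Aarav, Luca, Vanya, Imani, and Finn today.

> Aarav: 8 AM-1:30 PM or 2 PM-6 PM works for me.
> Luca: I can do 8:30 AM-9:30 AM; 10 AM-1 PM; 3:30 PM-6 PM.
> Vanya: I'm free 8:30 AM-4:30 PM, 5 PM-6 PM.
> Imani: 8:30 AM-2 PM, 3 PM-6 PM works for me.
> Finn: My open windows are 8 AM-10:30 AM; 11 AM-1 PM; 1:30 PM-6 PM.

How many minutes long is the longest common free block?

Aarav ∩ Luca: 08:30-09:30, 10:00-13:00, 15:30-18:00.
Aarav ∩ Luca ∩ Vanya: 08:30-09:30, 10:00-13:00, 15:30-16:30, 17:00-18:00.
Aarav ∩ Luca ∩ Vanya ∩ Imani: 08:30-09:30, 10:00-13:00, 15:30-16:30, 17:00-18:00.
Aarav ∩ Luca ∩ Vanya ∩ Imani ∩ Finn: 08:30-09:30, 10:00-10:30, 11:00-13:00, 15:30-16:30, 17:00-18:00.
So the common availability across everyone is 08:30-09:30, 10:00-10:30, 11:00-13:00, 15:30-16:30, 17:00-18:00.
The longest is 11:00-13:00 at 120 minutes.

120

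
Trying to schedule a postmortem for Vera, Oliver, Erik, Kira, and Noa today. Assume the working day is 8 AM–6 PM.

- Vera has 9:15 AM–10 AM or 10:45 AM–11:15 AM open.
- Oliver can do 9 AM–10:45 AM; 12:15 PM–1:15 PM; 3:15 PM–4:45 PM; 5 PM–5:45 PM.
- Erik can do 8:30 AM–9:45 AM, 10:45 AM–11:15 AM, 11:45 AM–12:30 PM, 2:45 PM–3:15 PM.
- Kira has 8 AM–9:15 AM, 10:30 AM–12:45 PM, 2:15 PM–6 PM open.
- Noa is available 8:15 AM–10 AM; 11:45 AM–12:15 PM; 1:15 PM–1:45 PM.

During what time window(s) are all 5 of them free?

Vera ∩ Oliver: 09:15-10:00.
Vera ∩ Oliver ∩ Erik: 09:15-09:45.
Vera ∩ Oliver ∩ Erik ∩ Kira: ∅.
Vera ∩ Oliver ∩ Erik ∩ Kira ∩ Noa: ∅.
There is no time when everyone is free.

none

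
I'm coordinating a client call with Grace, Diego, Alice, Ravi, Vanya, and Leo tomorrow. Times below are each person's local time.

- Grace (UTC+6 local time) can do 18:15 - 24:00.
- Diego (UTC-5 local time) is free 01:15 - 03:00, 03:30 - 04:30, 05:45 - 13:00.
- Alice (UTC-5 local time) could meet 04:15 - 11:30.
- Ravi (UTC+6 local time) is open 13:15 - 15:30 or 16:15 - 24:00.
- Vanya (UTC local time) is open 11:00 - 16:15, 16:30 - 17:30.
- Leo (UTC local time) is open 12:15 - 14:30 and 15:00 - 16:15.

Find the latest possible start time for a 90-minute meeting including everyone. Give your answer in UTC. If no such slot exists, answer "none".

Grace in UTC: 12:15-18:00 (subtract 6h to convert from UTC+6).
Diego in UTC: 06:15-08:00, 08:30-09:30, 10:45-18:00 (add 5h to convert from UTC-5).
Alice in UTC: 09:15-16:30 (add 5h to convert from UTC-5).
Ravi in UTC: 07:15-09:30, 10:15-18:00 (subtract 6h to convert from UTC+6).
Vanya in UTC: 11:00-16:15, 16:30-17:30.
Leo in UTC: 12:15-14:30, 15:00-16:15.
Grace ∩ Diego: 12:15-18:00.
Grace ∩ Diego ∩ Alice: 12:15-16:30.
Grace ∩ Diego ∩ Alice ∩ Ravi: 12:15-16:30.
Grace ∩ Diego ∩ Alice ∩ Ravi ∩ Vanya: 12:15-16:15.
Grace ∩ Diego ∩ Alice ∩ Ravi ∩ Vanya ∩ Leo: 12:15-14:30, 15:00-16:15.
Those are the intersection windows.
The last common window of at least 90 minutes is 12:15-14:30; a 90-minute meeting can start as late as 13:00 and still end by 14:30.

13:00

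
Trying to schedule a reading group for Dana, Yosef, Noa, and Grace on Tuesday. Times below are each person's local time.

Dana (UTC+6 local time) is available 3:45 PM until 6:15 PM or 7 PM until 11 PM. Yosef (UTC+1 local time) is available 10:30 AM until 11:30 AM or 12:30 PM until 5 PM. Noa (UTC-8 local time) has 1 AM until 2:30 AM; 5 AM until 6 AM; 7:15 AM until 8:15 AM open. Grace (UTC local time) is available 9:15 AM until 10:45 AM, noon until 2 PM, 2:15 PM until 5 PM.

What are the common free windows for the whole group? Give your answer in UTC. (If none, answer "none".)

Dana in UTC: 09:45-12:15, 13:00-17:00 (subtract 6h to convert from UTC+6).
Yosef in UTC: 09:30-10:30, 11:30-16:00 (subtract 1h to convert from UTC+1).
Noa in UTC: 09:00-10:30, 13:00-14:00, 15:15-16:15 (add 8h to convert from UTC-8).
Grace in UTC: 09:15-10:45, 12:00-14:00, 14:15-17:00.
Dana ∩ Yosef: 09:45-10:30, 11:30-12:15, 13:00-16:00.
Dana ∩ Yosef ∩ Noa: 09:45-10:30, 13:00-14:00, 15:15-16:00.
Dana ∩ Yosef ∩ Noa ∩ Grace: 09:45-10:30, 13:00-14:00, 15:15-16:00.
Those are the intersection windows.

09:45-10:30, 13:00-14:00, 15:15-16:00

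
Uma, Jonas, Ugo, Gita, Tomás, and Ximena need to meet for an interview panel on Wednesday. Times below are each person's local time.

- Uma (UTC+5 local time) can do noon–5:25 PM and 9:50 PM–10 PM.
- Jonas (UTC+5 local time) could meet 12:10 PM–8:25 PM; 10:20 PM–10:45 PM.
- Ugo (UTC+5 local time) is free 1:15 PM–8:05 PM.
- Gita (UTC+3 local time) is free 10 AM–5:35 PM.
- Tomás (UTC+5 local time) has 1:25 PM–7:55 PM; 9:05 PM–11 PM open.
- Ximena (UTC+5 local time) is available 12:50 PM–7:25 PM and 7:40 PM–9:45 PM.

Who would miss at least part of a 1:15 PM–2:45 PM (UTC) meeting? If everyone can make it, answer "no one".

Gita, Uma, Ximena

Uma in UTC: 07:00-12:25, 16:50-17:00 (subtract 5h to convert from UTC+5).
Jonas in UTC: 07:10-15:25, 17:20-17:45 (subtract 5h to convert from UTC+5).
Ugo in UTC: 08:15-15:05 (subtract 5h to convert from UTC+5).
Gita in UTC: 07:00-14:35 (subtract 3h to convert from UTC+3).
Tomás in UTC: 08:25-14:55, 16:05-18:00 (subtract 5h to convert from UTC+5).
Ximena in UTC: 07:50-14:25, 14:40-16:45 (subtract 5h to convert from UTC+5).
Uma: not fully free for 13:15-14:45. Jonas: free for 13:15-14:45. Ugo: free for 13:15-14:45. Gita: not fully free for 13:15-14:45. Tomás: free for 13:15-14:45. Ximena: not fully free for 13:15-14:45.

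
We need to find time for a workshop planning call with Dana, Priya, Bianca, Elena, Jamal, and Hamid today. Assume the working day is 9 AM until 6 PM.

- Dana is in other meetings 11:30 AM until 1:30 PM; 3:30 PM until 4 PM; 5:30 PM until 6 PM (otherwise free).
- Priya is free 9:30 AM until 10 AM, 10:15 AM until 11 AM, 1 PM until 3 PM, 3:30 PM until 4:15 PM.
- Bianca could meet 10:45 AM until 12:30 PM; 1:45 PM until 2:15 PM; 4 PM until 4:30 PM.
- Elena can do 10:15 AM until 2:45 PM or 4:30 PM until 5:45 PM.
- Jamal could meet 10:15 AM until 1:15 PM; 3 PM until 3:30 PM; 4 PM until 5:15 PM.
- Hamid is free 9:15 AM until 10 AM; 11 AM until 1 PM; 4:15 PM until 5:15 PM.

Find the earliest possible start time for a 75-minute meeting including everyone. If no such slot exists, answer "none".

none

Dana free: 09:00-11:30, 13:30-15:30, 16:00-17:30 (invert busy blocks within the working day).
Priya free: 09:30-10:00, 10:15-11:00, 13:00-15:00, 15:30-16:15.
Bianca free: 10:45-12:30, 13:45-14:15, 16:00-16:30.
Elena free: 10:15-14:45, 16:30-17:45.
Jamal free: 10:15-13:15, 15:00-15:30, 16:00-17:15.
Hamid free: 09:15-10:00, 11:00-13:00, 16:15-17:15.
Dana ∩ Priya: 09:30-10:00, 10:15-11:00, 13:30-15:00, 16:00-16:15.
Dana ∩ Priya ∩ Bianca: 10:45-11:00, 13:45-14:15, 16:00-16:15.
Dana ∩ Priya ∩ Bianca ∩ Elena: 10:45-11:00, 13:45-14:15.
Dana ∩ Priya ∩ Bianca ∩ Elena ∩ Jamal: 10:45-11:00.
Dana ∩ Priya ∩ Bianca ∩ Elena ∩ Jamal ∩ Hamid: ∅.
There is no time when everyone is free.
No common window is at least 75 minutes long.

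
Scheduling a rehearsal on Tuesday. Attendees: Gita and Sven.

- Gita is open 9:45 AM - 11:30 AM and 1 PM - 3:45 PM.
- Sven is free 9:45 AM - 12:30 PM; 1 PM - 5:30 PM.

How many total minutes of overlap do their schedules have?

270

Gita ∩ Sven: 09:45-11:30, 13:00-15:45.
Summing the common windows: 105 + 165 = 270 minutes.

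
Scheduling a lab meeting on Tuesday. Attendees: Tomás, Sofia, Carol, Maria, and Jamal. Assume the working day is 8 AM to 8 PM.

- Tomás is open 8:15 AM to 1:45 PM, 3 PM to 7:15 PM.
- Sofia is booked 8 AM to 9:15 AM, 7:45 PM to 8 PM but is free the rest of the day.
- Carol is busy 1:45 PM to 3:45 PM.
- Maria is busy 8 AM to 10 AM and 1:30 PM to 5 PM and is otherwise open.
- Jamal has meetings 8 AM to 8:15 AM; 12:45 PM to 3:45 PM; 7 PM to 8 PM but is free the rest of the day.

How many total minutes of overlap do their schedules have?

285

Tomás free: 08:15-13:45, 15:00-19:15.
Sofia free: 09:15-19:45 (invert busy blocks within the working day).
Carol free: 08:00-13:45, 15:45-20:00 (invert busy blocks within the working day).
Maria free: 10:00-13:30, 17:00-20:00 (invert busy blocks within the working day).
Jamal free: 08:15-12:45, 15:45-19:00 (invert busy blocks within the working day).
Tomás ∩ Sofia: 09:15-13:45, 15:00-19:15.
Tomás ∩ Sofia ∩ Carol: 09:15-13:45, 15:45-19:15.
Tomás ∩ Sofia ∩ Carol ∩ Maria: 10:00-13:30, 17:00-19:15.
Tomás ∩ Sofia ∩ Carol ∩ Maria ∩ Jamal: 10:00-12:45, 17:00-19:00.
So the common availability across everyone is 10:00-12:45, 17:00-19:00.
Summing the common windows: 165 + 120 = 285 minutes.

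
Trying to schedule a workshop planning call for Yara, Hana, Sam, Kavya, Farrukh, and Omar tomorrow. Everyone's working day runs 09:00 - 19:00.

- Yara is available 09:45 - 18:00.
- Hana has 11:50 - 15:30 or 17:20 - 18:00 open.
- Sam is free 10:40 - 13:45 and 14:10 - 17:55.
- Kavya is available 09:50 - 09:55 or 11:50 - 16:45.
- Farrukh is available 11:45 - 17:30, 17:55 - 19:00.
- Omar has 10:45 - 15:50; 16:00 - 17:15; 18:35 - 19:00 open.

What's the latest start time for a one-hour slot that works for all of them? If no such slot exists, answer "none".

Yara ∩ Hana: 11:50-15:30, 17:20-18:00.
Yara ∩ Hana ∩ Sam: 11:50-13:45, 14:10-15:30, 17:20-17:55.
Yara ∩ Hana ∩ Sam ∩ Kavya: 11:50-13:45, 14:10-15:30.
Yara ∩ Hana ∩ Sam ∩ Kavya ∩ Farrukh: 11:50-13:45, 14:10-15:30.
Yara ∩ Hana ∩ Sam ∩ Kavya ∩ Farrukh ∩ Omar: 11:50-13:45, 14:10-15:30.
The last common window of at least 60 minutes is 14:10-15:30; a 60-minute meeting can start as late as 14:30 and still end by 15:30.

14:30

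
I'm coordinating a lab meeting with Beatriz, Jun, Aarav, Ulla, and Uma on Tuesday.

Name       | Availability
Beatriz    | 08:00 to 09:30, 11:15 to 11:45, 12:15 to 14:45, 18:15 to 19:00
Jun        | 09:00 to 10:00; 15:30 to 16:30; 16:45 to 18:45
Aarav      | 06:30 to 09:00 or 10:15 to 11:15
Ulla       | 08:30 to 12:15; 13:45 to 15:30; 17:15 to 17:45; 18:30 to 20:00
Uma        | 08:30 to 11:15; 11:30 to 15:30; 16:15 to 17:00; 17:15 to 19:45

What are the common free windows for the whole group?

Beatriz ∩ Jun: 09:00-09:30, 18:15-18:45.
Beatriz ∩ Jun ∩ Aarav: ∅.
Beatriz ∩ Jun ∩ Aarav ∩ Ulla: ∅.
Beatriz ∩ Jun ∩ Aarav ∩ Ulla ∩ Uma: ∅.
There is no time when everyone is free.

none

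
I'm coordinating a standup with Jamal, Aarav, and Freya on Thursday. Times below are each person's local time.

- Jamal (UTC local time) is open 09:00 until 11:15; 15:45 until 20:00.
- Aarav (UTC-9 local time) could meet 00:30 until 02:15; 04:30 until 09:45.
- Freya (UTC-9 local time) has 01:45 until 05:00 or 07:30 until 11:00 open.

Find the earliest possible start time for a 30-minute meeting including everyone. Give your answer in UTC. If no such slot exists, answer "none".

Jamal in UTC: 09:00-11:15, 15:45-20:00.
Aarav in UTC: 09:30-11:15, 13:30-18:45 (add 9h to convert from UTC-9).
Freya in UTC: 10:45-14:00, 16:30-20:00 (add 9h to convert from UTC-9).
Jamal ∩ Aarav: 09:30-11:15, 15:45-18:45.
Jamal ∩ Aarav ∩ Freya: 10:45-11:15, 16:30-18:45.
The first common window of at least 30 minutes is 10:45-11:15, so the earliest start is 10:45.

10:45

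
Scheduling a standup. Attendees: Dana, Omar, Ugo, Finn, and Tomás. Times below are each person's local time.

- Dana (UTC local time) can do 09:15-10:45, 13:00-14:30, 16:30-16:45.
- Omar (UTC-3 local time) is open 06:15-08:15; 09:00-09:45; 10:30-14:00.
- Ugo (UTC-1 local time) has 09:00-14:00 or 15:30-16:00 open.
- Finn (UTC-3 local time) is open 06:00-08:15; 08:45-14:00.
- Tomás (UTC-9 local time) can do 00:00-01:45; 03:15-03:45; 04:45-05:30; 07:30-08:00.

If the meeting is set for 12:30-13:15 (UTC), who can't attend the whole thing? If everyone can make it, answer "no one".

Dana, Omar, Tomás

Dana in UTC: 09:15-10:45, 13:00-14:30, 16:30-16:45.
Omar in UTC: 09:15-11:15, 12:00-12:45, 13:30-17:00 (add 3h to convert from UTC-3).
Ugo in UTC: 10:00-15:00, 16:30-17:00 (add 1h to convert from UTC-1).
Finn in UTC: 09:00-11:15, 11:45-17:00 (add 3h to convert from UTC-3).
Tomás in UTC: 09:00-10:45, 12:15-12:45, 13:45-14:30, 16:30-17:00 (add 9h to convert from UTC-9).
Dana: not fully free for 12:30-13:15. Omar: not fully free for 12:30-13:15. Ugo: free for 12:30-13:15. Finn: free for 12:30-13:15. Tomás: not fully free for 12:30-13:15.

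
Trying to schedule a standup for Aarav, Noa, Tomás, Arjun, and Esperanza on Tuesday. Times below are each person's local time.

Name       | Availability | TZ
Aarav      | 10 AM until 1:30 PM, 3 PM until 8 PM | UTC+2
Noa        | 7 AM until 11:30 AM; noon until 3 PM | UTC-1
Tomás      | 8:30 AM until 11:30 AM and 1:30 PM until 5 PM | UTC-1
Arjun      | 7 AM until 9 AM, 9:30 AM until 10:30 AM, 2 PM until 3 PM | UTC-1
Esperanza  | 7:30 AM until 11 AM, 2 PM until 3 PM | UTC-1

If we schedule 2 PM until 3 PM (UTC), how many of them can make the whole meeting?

2

Aarav in UTC: 08:00-11:30, 13:00-18:00 (subtract 2h to convert from UTC+2).
Noa in UTC: 08:00-12:30, 13:00-16:00 (add 1h to convert from UTC-1).
Tomás in UTC: 09:30-12:30, 14:30-18:00 (add 1h to convert from UTC-1).
Arjun in UTC: 08:00-10:00, 10:30-11:30, 15:00-16:00 (add 1h to convert from UTC-1).
Esperanza in UTC: 08:30-12:00, 15:00-16:00 (add 1h to convert from UTC-1).
Aarav and Noa can make the full 14:00-15:00 slot — that's 2.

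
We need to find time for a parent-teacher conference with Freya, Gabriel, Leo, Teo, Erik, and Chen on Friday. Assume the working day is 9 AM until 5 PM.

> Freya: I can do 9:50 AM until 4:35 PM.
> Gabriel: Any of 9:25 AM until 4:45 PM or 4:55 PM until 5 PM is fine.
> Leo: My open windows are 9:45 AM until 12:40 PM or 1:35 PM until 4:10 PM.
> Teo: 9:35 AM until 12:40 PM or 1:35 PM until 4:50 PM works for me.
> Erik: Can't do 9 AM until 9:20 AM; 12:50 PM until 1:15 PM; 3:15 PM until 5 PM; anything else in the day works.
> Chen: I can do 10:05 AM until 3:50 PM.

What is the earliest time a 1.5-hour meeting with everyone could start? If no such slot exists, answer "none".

10:05

Freya free: 09:50-16:35.
Gabriel free: 09:25-16:45, 16:55-17:00.
Leo free: 09:45-12:40, 13:35-16:10.
Teo free: 09:35-12:40, 13:35-16:50.
Erik free: 09:20-12:50, 13:15-15:15 (invert busy blocks within the working day).
Chen free: 10:05-15:50.
Freya ∩ Gabriel: 09:50-16:35.
Freya ∩ Gabriel ∩ Leo: 09:50-12:40, 13:35-16:10.
Freya ∩ Gabriel ∩ Leo ∩ Teo: 09:50-12:40, 13:35-16:10.
Freya ∩ Gabriel ∩ Leo ∩ Teo ∩ Erik: 09:50-12:40, 13:35-15:15.
Freya ∩ Gabriel ∩ Leo ∩ Teo ∩ Erik ∩ Chen: 10:05-12:40, 13:35-15:15.
Those are the intersection windows.
The first common window of at least 90 minutes is 10:05-12:40, so the earliest start is 10:05.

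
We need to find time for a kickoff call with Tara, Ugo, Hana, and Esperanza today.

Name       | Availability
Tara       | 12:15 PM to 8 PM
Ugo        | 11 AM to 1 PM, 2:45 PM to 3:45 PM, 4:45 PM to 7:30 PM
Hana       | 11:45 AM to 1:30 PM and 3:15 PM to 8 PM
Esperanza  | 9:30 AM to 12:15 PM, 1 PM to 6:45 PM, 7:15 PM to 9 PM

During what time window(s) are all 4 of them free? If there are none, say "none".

Tara ∩ Ugo: 12:15-13:00, 14:45-15:45, 16:45-19:30.
Tara ∩ Ugo ∩ Hana: 12:15-13:00, 15:15-15:45, 16:45-19:30.
Tara ∩ Ugo ∩ Hana ∩ Esperanza: 15:15-15:45, 16:45-18:45, 19:15-19:30.
So the common availability across everyone is 15:15-15:45, 16:45-18:45, 19:15-19:30.

15:15-15:45, 16:45-18:45, 19:15-19:30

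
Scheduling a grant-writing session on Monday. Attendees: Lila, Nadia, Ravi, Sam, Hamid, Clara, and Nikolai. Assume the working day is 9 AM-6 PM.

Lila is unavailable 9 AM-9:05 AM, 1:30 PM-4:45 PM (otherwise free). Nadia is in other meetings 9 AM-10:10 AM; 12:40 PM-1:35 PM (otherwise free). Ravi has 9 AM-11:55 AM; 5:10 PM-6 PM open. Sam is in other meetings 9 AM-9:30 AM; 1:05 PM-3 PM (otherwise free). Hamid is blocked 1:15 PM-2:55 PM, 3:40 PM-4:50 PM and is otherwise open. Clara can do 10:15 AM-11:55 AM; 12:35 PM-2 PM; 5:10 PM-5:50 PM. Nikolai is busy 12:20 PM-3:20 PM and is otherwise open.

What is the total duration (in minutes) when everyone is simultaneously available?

140

Lila free: 09:05-13:30, 16:45-18:00 (invert busy blocks within the working day).
Nadia free: 10:10-12:40, 13:35-18:00 (invert busy blocks within the working day).
Ravi free: 09:00-11:55, 17:10-18:00.
Sam free: 09:30-13:05, 15:00-18:00 (invert busy blocks within the working day).
Hamid free: 09:00-13:15, 14:55-15:40, 16:50-18:00 (invert busy blocks within the working day).
Clara free: 10:15-11:55, 12:35-14:00, 17:10-17:50.
Nikolai free: 09:00-12:20, 15:20-18:00 (invert busy blocks within the working day).
Lila ∩ Nadia: 10:10-12:40, 16:45-18:00.
Lila ∩ Nadia ∩ Ravi: 10:10-11:55, 17:10-18:00.
Lila ∩ Nadia ∩ Ravi ∩ Sam: 10:10-11:55, 17:10-18:00.
Lila ∩ Nadia ∩ Ravi ∩ Sam ∩ Hamid: 10:10-11:55, 17:10-18:00.
Lila ∩ Nadia ∩ Ravi ∩ Sam ∩ Hamid ∩ Clara: 10:15-11:55, 17:10-17:50.
Lila ∩ Nadia ∩ Ravi ∩ Sam ∩ Hamid ∩ Clara ∩ Nikolai: 10:15-11:55, 17:10-17:50.
Summing the common windows: 100 + 40 = 140 minutes.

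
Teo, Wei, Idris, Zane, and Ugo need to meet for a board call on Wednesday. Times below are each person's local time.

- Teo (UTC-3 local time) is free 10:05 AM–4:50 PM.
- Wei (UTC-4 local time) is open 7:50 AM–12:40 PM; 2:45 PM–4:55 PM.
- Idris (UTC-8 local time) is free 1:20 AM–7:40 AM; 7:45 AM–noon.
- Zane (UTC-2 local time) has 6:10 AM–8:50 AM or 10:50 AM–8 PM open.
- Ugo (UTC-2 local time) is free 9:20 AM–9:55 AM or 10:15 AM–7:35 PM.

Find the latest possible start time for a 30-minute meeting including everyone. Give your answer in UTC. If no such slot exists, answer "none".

19:20

Teo in UTC: 13:05-19:50 (add 3h to convert from UTC-3).
Wei in UTC: 11:50-16:40, 18:45-20:55 (add 4h to convert from UTC-4).
Idris in UTC: 09:20-15:40, 15:45-20:00 (add 8h to convert from UTC-8).
Zane in UTC: 08:10-10:50, 12:50-22:00 (add 2h to convert from UTC-2).
Ugo in UTC: 11:20-11:55, 12:15-21:35 (add 2h to convert from UTC-2).
Teo ∩ Wei: 13:05-16:40, 18:45-19:50.
Teo ∩ Wei ∩ Idris: 13:05-15:40, 15:45-16:40, 18:45-19:50.
Teo ∩ Wei ∩ Idris ∩ Zane: 13:05-15:40, 15:45-16:40, 18:45-19:50.
Teo ∩ Wei ∩ Idris ∩ Zane ∩ Ugo: 13:05-15:40, 15:45-16:40, 18:45-19:50.
So the common availability across everyone is 13:05-15:40, 15:45-16:40, 18:45-19:50.
The last common window of at least 30 minutes is 18:45-19:50; a 30-minute meeting can start as late as 19:20 and still end by 19:50.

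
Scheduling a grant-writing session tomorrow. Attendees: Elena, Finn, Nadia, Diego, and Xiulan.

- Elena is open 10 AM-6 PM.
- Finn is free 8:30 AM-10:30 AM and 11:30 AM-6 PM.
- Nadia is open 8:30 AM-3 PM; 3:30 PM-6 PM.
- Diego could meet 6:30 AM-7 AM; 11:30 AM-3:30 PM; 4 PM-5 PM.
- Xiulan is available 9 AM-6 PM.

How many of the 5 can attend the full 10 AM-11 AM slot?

Elena, Nadia, and Xiulan can make the full 10:00-11:00 slot — that's 3.

3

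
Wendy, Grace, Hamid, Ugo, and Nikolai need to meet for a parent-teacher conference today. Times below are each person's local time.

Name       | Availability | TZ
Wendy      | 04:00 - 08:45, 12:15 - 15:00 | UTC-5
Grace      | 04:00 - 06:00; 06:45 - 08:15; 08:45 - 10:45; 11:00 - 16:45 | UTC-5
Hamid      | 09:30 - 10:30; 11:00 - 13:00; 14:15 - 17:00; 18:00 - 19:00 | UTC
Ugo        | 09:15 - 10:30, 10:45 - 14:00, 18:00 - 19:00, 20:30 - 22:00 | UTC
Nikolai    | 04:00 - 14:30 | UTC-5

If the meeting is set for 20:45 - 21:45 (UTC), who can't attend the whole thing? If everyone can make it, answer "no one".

Wendy in UTC: 09:00-13:45, 17:15-20:00 (add 5h to convert from UTC-5).
Grace in UTC: 09:00-11:00, 11:45-13:15, 13:45-15:45, 16:00-21:45 (add 5h to convert from UTC-5).
Hamid in UTC: 09:30-10:30, 11:00-13:00, 14:15-17:00, 18:00-19:00.
Ugo in UTC: 09:15-10:30, 10:45-14:00, 18:00-19:00, 20:30-22:00.
Nikolai in UTC: 09:00-19:30 (add 5h to convert from UTC-5).
Wendy: not fully free for 20:45-21:45. Grace: free for 20:45-21:45. Hamid: not fully free for 20:45-21:45. Ugo: free for 20:45-21:45. Nikolai: not fully free for 20:45-21:45.

Hamid, Nikolai, Wendy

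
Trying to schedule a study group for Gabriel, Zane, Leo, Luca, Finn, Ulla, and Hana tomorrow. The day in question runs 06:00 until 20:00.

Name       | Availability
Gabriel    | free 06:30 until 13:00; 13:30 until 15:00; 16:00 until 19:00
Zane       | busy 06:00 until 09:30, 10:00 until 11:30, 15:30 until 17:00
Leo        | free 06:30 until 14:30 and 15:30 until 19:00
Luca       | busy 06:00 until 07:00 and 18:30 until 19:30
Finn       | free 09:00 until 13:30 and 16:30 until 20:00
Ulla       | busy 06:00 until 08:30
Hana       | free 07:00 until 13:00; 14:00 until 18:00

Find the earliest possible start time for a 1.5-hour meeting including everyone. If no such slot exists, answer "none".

11:30

Gabriel free: 06:30-13:00, 13:30-15:00, 16:00-19:00.
Zane free: 09:30-10:00, 11:30-15:30, 17:00-20:00 (invert busy blocks within the working day).
Leo free: 06:30-14:30, 15:30-19:00.
Luca free: 07:00-18:30, 19:30-20:00 (invert busy blocks within the working day).
Finn free: 09:00-13:30, 16:30-20:00.
Ulla free: 08:30-20:00 (invert busy blocks within the working day).
Hana free: 07:00-13:00, 14:00-18:00.
Gabriel ∩ Zane: 09:30-10:00, 11:30-13:00, 13:30-15:00, 17:00-19:00.
Gabriel ∩ Zane ∩ Leo: 09:30-10:00, 11:30-13:00, 13:30-14:30, 17:00-19:00.
Gabriel ∩ Zane ∩ Leo ∩ Luca: 09:30-10:00, 11:30-13:00, 13:30-14:30, 17:00-18:30.
Gabriel ∩ Zane ∩ Leo ∩ Luca ∩ Finn: 09:30-10:00, 11:30-13:00, 17:00-18:30.
Gabriel ∩ Zane ∩ Leo ∩ Luca ∩ Finn ∩ Ulla: 09:30-10:00, 11:30-13:00, 17:00-18:30.
Gabriel ∩ Zane ∩ Leo ∩ Luca ∩ Finn ∩ Ulla ∩ Hana: 09:30-10:00, 11:30-13:00, 17:00-18:00.
The first common window of at least 90 minutes is 11:30-13:00, so the earliest start is 11:30.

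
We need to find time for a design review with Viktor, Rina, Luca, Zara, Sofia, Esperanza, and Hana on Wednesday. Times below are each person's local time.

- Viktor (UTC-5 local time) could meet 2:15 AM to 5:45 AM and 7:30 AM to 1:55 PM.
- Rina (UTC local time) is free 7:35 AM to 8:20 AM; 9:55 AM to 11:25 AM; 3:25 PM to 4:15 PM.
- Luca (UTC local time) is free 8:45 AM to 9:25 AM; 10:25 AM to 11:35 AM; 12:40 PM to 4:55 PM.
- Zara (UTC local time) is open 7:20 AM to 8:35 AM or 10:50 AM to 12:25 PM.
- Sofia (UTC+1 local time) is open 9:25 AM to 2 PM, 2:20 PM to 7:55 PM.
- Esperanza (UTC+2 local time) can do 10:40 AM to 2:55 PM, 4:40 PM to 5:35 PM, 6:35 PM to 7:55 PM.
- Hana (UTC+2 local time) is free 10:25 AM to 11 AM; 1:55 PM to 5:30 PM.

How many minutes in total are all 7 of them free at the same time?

Viktor in UTC: 07:15-10:45, 12:30-18:55 (add 5h to convert from UTC-5).
Rina in UTC: 07:35-08:20, 09:55-11:25, 15:25-16:15.
Luca in UTC: 08:45-09:25, 10:25-11:35, 12:40-16:55.
Zara in UTC: 07:20-08:35, 10:50-12:25.
Sofia in UTC: 08:25-13:00, 13:20-18:55 (subtract 1h to convert from UTC+1).
Esperanza in UTC: 08:40-12:55, 14:40-15:35, 16:35-17:55 (subtract 2h to convert from UTC+2).
Hana in UTC: 08:25-09:00, 11:55-15:30 (subtract 2h to convert from UTC+2).
Viktor ∩ Rina: 07:35-08:20, 09:55-10:45, 15:25-16:15.
Viktor ∩ Rina ∩ Luca: 10:25-10:45, 15:25-16:15.
Viktor ∩ Rina ∩ Luca ∩ Zara: ∅.
Viktor ∩ Rina ∩ Luca ∩ Zara ∩ Sofia: ∅.
Viktor ∩ Rina ∩ Luca ∩ Zara ∩ Sofia ∩ Esperanza: ∅.
Viktor ∩ Rina ∩ Luca ∩ Zara ∩ Sofia ∩ Esperanza ∩ Hana: ∅.
There is no time when everyone is free.
There is no common window, so the total is 0 minutes.

0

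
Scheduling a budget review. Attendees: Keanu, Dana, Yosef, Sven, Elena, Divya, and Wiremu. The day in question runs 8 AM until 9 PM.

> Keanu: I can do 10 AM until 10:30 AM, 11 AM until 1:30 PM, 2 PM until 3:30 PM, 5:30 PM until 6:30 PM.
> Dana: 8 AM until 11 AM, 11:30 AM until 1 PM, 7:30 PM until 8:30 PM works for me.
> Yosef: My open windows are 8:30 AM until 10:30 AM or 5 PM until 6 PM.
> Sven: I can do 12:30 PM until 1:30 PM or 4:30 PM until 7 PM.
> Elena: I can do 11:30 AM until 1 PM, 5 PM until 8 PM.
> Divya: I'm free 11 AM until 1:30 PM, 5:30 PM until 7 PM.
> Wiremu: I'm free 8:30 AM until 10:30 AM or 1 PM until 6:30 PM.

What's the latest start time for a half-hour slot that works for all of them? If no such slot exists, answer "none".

none

Keanu ∩ Dana: 10:00-10:30, 11:30-13:00.
Keanu ∩ Dana ∩ Yosef: 10:00-10:30.
Keanu ∩ Dana ∩ Yosef ∩ Sven: ∅.
Keanu ∩ Dana ∩ Yosef ∩ Sven ∩ Elena: ∅.
Keanu ∩ Dana ∩ Yosef ∩ Sven ∩ Elena ∩ Divya: ∅.
Keanu ∩ Dana ∩ Yosef ∩ Sven ∩ Elena ∩ Divya ∩ Wiremu: ∅.
There is no time when everyone is free.
No common window is at least 30 minutes long.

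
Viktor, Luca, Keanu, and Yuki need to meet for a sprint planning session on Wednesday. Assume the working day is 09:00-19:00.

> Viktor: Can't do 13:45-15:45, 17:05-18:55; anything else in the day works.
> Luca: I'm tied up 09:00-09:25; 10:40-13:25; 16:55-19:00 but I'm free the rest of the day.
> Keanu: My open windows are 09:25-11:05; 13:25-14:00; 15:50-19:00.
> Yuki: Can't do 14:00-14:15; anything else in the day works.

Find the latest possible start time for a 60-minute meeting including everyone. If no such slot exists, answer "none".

Viktor free: 09:00-13:45, 15:45-17:05, 18:55-19:00 (invert busy blocks within the working day).
Luca free: 09:25-10:40, 13:25-16:55 (invert busy blocks within the working day).
Keanu free: 09:25-11:05, 13:25-14:00, 15:50-19:00.
Yuki free: 09:00-14:00, 14:15-19:00 (invert busy blocks within the working day).
Viktor ∩ Luca: 09:25-10:40, 13:25-13:45, 15:45-16:55.
Viktor ∩ Luca ∩ Keanu: 09:25-10:40, 13:25-13:45, 15:50-16:55.
Viktor ∩ Luca ∩ Keanu ∩ Yuki: 09:25-10:40, 13:25-13:45, 15:50-16:55.
So the common availability across everyone is 09:25-10:40, 13:25-13:45, 15:50-16:55.
The last common window of at least 60 minutes is 15:50-16:55; a 60-minute meeting can start as late as 15:55 and still end by 16:55.

15:55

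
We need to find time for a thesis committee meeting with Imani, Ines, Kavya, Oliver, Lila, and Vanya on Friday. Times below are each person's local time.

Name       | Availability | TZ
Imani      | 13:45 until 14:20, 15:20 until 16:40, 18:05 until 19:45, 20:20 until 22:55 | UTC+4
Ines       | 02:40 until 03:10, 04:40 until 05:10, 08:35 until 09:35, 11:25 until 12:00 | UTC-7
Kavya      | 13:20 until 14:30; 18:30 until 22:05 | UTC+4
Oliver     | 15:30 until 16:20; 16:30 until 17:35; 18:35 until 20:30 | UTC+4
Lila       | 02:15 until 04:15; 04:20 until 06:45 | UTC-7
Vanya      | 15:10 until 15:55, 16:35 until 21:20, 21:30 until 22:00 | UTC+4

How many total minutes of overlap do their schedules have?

Imani in UTC: 09:45-10:20, 11:20-12:40, 14:05-15:45, 16:20-18:55 (subtract 4h to convert from UTC+4).
Ines in UTC: 09:40-10:10, 11:40-12:10, 15:35-16:35, 18:25-19:00 (add 7h to convert from UTC-7).
Kavya in UTC: 09:20-10:30, 14:30-18:05 (subtract 4h to convert from UTC+4).
Oliver in UTC: 11:30-12:20, 12:30-13:35, 14:35-16:30 (subtract 4h to convert from UTC+4).
Lila in UTC: 09:15-11:15, 11:20-13:45 (add 7h to convert from UTC-7).
Vanya in UTC: 11:10-11:55, 12:35-17:20, 17:30-18:00 (subtract 4h to convert from UTC+4).
Imani ∩ Ines: 09:45-10:10, 11:40-12:10, 15:35-15:45, 16:20-16:35, 18:25-18:55.
Imani ∩ Ines ∩ Kavya: 09:45-10:10, 15:35-15:45, 16:20-16:35.
Imani ∩ Ines ∩ Kavya ∩ Oliver: 15:35-15:45, 16:20-16:30.
Imani ∩ Ines ∩ Kavya ∩ Oliver ∩ Lila: ∅.
Imani ∩ Ines ∩ Kavya ∩ Oliver ∩ Lila ∩ Vanya: ∅.
There is no time when everyone is free.
There is no common window, so the total is 0 minutes.

0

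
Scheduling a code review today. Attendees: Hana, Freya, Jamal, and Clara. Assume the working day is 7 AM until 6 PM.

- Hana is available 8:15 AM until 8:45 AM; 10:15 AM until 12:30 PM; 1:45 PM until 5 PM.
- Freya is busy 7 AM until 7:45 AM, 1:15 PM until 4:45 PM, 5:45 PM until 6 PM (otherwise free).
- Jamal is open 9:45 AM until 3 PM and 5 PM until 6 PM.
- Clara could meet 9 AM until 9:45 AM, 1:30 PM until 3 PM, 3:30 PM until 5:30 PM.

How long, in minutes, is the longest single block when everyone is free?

Hana free: 08:15-08:45, 10:15-12:30, 13:45-17:00.
Freya free: 07:45-13:15, 16:45-17:45 (invert busy blocks within the working day).
Jamal free: 09:45-15:00, 17:00-18:00.
Clara free: 09:00-09:45, 13:30-15:00, 15:30-17:30.
Hana ∩ Freya: 08:15-08:45, 10:15-12:30, 16:45-17:00.
Hana ∩ Freya ∩ Jamal: 10:15-12:30.
Hana ∩ Freya ∩ Jamal ∩ Clara: ∅.
There is no time when everyone is free.
No common window exists, so the longest block is 0 minutes.

0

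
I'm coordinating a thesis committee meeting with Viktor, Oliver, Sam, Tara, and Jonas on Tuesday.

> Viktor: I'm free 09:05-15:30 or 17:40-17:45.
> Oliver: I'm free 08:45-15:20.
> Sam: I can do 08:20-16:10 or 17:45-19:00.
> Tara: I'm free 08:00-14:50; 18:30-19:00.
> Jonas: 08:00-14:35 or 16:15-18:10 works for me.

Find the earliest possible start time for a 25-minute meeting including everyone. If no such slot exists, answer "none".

09:05

Viktor ∩ Oliver: 09:05-15:20.
Viktor ∩ Oliver ∩ Sam: 09:05-15:20.
Viktor ∩ Oliver ∩ Sam ∩ Tara: 09:05-14:50.
Viktor ∩ Oliver ∩ Sam ∩ Tara ∩ Jonas: 09:05-14:35.
The first common window of at least 25 minutes is 09:05-14:35, so the earliest start is 09:05.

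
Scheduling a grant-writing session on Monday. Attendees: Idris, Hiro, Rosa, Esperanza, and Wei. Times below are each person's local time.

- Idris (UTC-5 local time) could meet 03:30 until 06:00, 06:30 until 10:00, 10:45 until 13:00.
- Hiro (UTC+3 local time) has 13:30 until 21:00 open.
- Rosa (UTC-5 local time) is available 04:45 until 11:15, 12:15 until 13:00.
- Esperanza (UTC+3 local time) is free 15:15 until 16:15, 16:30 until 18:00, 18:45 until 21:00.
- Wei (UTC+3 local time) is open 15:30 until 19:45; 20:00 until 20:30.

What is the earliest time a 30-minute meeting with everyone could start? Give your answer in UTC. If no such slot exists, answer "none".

12:30

Idris in UTC: 08:30-11:00, 11:30-15:00, 15:45-18:00 (add 5h to convert from UTC-5).
Hiro in UTC: 10:30-18:00 (subtract 3h to convert from UTC+3).
Rosa in UTC: 09:45-16:15, 17:15-18:00 (add 5h to convert from UTC-5).
Esperanza in UTC: 12:15-13:15, 13:30-15:00, 15:45-18:00 (subtract 3h to convert from UTC+3).
Wei in UTC: 12:30-16:45, 17:00-17:30 (subtract 3h to convert from UTC+3).
Idris ∩ Hiro: 10:30-11:00, 11:30-15:00, 15:45-18:00.
Idris ∩ Hiro ∩ Rosa: 10:30-11:00, 11:30-15:00, 15:45-16:15, 17:15-18:00.
Idris ∩ Hiro ∩ Rosa ∩ Esperanza: 12:15-13:15, 13:30-15:00, 15:45-16:15, 17:15-18:00.
Idris ∩ Hiro ∩ Rosa ∩ Esperanza ∩ Wei: 12:30-13:15, 13:30-15:00, 15:45-16:15, 17:15-17:30.
So the common availability across everyone is 12:30-13:15, 13:30-15:00, 15:45-16:15, 17:15-17:30.
The first common window of at least 30 minutes is 12:30-13:15, so the earliest start is 12:30.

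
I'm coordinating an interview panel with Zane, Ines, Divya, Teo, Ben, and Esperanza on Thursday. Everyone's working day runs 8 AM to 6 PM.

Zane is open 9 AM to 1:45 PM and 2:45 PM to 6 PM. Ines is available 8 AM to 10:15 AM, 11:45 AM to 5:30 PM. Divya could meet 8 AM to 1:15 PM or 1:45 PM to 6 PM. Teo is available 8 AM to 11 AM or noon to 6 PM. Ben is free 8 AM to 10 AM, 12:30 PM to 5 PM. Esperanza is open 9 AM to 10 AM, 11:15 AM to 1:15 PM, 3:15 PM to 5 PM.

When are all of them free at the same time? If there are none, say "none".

Zane ∩ Ines: 09:00-10:15, 11:45-13:45, 14:45-17:30.
Zane ∩ Ines ∩ Divya: 09:00-10:15, 11:45-13:15, 14:45-17:30.
Zane ∩ Ines ∩ Divya ∩ Teo: 09:00-10:15, 12:00-13:15, 14:45-17:30.
Zane ∩ Ines ∩ Divya ∩ Teo ∩ Ben: 09:00-10:00, 12:30-13:15, 14:45-17:00.
Zane ∩ Ines ∩ Divya ∩ Teo ∩ Ben ∩ Esperanza: 09:00-10:00, 12:30-13:15, 15:15-17:00.

09:00-10:00, 12:30-13:15, 15:15-17:00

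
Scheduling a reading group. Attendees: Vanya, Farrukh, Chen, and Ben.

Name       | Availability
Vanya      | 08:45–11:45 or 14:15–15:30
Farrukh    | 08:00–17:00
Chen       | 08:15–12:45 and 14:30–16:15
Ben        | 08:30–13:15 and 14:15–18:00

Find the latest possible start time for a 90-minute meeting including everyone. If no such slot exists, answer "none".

Vanya ∩ Farrukh: 08:45-11:45, 14:15-15:30.
Vanya ∩ Farrukh ∩ Chen: 08:45-11:45, 14:30-15:30.
Vanya ∩ Farrukh ∩ Chen ∩ Ben: 08:45-11:45, 14:30-15:30.
The last common window of at least 90 minutes is 08:45-11:45; a 90-minute meeting can start as late as 10:15 and still end by 11:45.

10:15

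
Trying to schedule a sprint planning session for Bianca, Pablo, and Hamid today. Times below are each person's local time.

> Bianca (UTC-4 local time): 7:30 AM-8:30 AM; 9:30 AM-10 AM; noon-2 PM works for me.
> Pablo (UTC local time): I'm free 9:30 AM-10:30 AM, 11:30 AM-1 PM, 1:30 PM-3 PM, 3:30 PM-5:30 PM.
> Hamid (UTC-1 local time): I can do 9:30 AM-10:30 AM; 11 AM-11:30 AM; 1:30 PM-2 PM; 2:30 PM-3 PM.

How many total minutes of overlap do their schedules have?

30

Bianca in UTC: 11:30-12:30, 13:30-14:00, 16:00-18:00 (add 4h to convert from UTC-4).
Pablo in UTC: 09:30-10:30, 11:30-13:00, 13:30-15:00, 15:30-17:30.
Hamid in UTC: 10:30-11:30, 12:00-12:30, 14:30-15:00, 15:30-16:00 (add 1h to convert from UTC-1).
Bianca ∩ Pablo: 11:30-12:30, 13:30-14:00, 16:00-17:30.
Bianca ∩ Pablo ∩ Hamid: 12:00-12:30.
That's a single block of 30 minutes.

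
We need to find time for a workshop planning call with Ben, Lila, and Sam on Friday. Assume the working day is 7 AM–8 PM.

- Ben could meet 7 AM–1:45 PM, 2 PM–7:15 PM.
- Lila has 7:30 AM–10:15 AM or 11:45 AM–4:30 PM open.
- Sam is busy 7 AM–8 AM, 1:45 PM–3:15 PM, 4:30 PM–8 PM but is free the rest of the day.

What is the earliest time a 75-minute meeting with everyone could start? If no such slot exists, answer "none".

08:00

Ben free: 07:00-13:45, 14:00-19:15.
Lila free: 07:30-10:15, 11:45-16:30.
Sam free: 08:00-13:45, 15:15-16:30 (invert busy blocks within the working day).
Ben ∩ Lila: 07:30-10:15, 11:45-13:45, 14:00-16:30.
Ben ∩ Lila ∩ Sam: 08:00-10:15, 11:45-13:45, 15:15-16:30.
The first common window of at least 75 minutes is 08:00-10:15, so the earliest start is 08:00.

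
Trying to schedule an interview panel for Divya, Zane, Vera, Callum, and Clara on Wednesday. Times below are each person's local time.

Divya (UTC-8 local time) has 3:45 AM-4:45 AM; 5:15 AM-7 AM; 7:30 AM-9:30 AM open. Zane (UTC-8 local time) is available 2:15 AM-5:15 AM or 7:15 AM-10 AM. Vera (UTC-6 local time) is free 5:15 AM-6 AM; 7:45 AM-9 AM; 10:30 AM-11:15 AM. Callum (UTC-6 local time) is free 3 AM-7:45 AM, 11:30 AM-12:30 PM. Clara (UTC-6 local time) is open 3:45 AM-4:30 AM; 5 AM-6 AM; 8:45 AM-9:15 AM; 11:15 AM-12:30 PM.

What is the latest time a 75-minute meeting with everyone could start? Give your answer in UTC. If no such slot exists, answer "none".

Divya in UTC: 11:45-12:45, 13:15-15:00, 15:30-17:30 (add 8h to convert from UTC-8).
Zane in UTC: 10:15-13:15, 15:15-18:00 (add 8h to convert from UTC-8).
Vera in UTC: 11:15-12:00, 13:45-15:00, 16:30-17:15 (add 6h to convert from UTC-6).
Callum in UTC: 09:00-13:45, 17:30-18:30 (add 6h to convert from UTC-6).
Clara in UTC: 09:45-10:30, 11:00-12:00, 14:45-15:15, 17:15-18:30 (add 6h to convert from UTC-6).
Divya ∩ Zane: 11:45-12:45, 15:30-17:30.
Divya ∩ Zane ∩ Vera: 11:45-12:00, 16:30-17:15.
Divya ∩ Zane ∩ Vera ∩ Callum: 11:45-12:00.
Divya ∩ Zane ∩ Vera ∩ Callum ∩ Clara: 11:45-12:00.
Those are the intersection windows.
No common window is at least 75 minutes long.

none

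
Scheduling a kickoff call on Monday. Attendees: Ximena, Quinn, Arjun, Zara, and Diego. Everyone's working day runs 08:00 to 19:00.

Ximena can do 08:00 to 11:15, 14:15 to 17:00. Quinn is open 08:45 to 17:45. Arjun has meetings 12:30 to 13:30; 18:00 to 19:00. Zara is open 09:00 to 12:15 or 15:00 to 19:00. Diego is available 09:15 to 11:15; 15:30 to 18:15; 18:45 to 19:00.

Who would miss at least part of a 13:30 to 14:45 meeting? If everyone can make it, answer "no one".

Ximena free: 08:00-11:15, 14:15-17:00.
Quinn free: 08:45-17:45.
Arjun free: 08:00-12:30, 13:30-18:00 (invert busy blocks within the working day).
Zara free: 09:00-12:15, 15:00-19:00.
Diego free: 09:15-11:15, 15:30-18:15, 18:45-19:00.
Ximena: not fully free for 13:30-14:45. Quinn: free for 13:30-14:45. Arjun: free for 13:30-14:45. Zara: not fully free for 13:30-14:45. Diego: not fully free for 13:30-14:45.

Diego, Ximena, Zara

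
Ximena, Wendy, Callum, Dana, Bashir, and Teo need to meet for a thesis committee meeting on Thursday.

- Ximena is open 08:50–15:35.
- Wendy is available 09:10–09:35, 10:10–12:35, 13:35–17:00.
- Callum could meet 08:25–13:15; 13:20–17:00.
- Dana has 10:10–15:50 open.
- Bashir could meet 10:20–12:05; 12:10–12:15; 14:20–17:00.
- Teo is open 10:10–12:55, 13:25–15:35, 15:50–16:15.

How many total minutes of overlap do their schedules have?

Ximena ∩ Wendy: 09:10-09:35, 10:10-12:35, 13:35-15:35.
Ximena ∩ Wendy ∩ Callum: 09:10-09:35, 10:10-12:35, 13:35-15:35.
Ximena ∩ Wendy ∩ Callum ∩ Dana: 10:10-12:35, 13:35-15:35.
Ximena ∩ Wendy ∩ Callum ∩ Dana ∩ Bashir: 10:20-12:05, 12:10-12:15, 14:20-15:35.
Ximena ∩ Wendy ∩ Callum ∩ Dana ∩ Bashir ∩ Teo: 10:20-12:05, 12:10-12:15, 14:20-15:35.
Those are the intersection windows.
Summing the common windows: 105 + 5 + 75 = 185 minutes.

185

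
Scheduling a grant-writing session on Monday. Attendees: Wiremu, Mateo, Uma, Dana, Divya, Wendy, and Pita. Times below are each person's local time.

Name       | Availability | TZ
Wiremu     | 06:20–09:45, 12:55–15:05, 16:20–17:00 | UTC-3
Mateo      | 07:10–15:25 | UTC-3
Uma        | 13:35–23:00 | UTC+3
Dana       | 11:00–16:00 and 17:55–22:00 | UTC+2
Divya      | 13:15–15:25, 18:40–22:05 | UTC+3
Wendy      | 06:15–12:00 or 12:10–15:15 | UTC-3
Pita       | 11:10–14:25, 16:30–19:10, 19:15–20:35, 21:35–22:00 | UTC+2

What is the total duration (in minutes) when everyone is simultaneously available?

235

Wiremu in UTC: 09:20-12:45, 15:55-18:05, 19:20-20:00 (add 3h to convert from UTC-3).
Mateo in UTC: 10:10-18:25 (add 3h to convert from UTC-3).
Uma in UTC: 10:35-20:00 (subtract 3h to convert from UTC+3).
Dana in UTC: 09:00-14:00, 15:55-20:00 (subtract 2h to convert from UTC+2).
Divya in UTC: 10:15-12:25, 15:40-19:05 (subtract 3h to convert from UTC+3).
Wendy in UTC: 09:15-15:00, 15:10-18:15 (add 3h to convert from UTC-3).
Pita in UTC: 09:10-12:25, 14:30-17:10, 17:15-18:35, 19:35-20:00 (subtract 2h to convert from UTC+2).
Wiremu ∩ Mateo: 10:10-12:45, 15:55-18:05.
Wiremu ∩ Mateo ∩ Uma: 10:35-12:45, 15:55-18:05.
Wiremu ∩ Mateo ∩ Uma ∩ Dana: 10:35-12:45, 15:55-18:05.
Wiremu ∩ Mateo ∩ Uma ∩ Dana ∩ Divya: 10:35-12:25, 15:55-18:05.
Wiremu ∩ Mateo ∩ Uma ∩ Dana ∩ Divya ∩ Wendy: 10:35-12:25, 15:55-18:05.
Wiremu ∩ Mateo ∩ Uma ∩ Dana ∩ Divya ∩ Wendy ∩ Pita: 10:35-12:25, 15:55-17:10, 17:15-18:05.
Summing the common windows: 110 + 75 + 50 = 235 minutes.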